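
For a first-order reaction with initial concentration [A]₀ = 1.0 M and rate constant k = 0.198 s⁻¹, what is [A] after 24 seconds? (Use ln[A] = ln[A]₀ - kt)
0.0086 M

ln[A] = ln[A]₀ - k·t = ln(1.0) - (0.198)·(24) = 0.0000 - 4.7520 = -4.7520
[A] = e^(-4.7520) = 0.0086 M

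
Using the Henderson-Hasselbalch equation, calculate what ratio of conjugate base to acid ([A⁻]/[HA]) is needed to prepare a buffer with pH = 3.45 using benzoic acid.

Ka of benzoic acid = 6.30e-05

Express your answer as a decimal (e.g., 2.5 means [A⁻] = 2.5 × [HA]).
[A⁻]/[HA] = 0.178

pKa = −log(6.30e-05) = 4.2007. pH = pKa + log([A⁻]/[HA]). 3.45 = 4.2007 + log(ratio). log(ratio) = 3.45 − 4.2007 = -0.7507. ratio = 10^(-0.7507) = 0.178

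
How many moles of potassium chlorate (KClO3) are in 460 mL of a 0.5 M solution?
Moles = Molarity × Volume (L)
Moles = 0.5 M × 0.46 L = 0.23 mol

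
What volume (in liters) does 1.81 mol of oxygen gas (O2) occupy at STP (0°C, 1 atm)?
At STP, 1 mol of gas occupies 22.4 L
Volume = 1.81 mol × 22.4 L/mol = 40.54 L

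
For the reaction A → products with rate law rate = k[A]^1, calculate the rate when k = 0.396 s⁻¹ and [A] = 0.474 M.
0.1877 M/s

rate = k·[A]^1 = 0.396·(0.474)^1 = 0.396·0.474 = 0.1877 M/s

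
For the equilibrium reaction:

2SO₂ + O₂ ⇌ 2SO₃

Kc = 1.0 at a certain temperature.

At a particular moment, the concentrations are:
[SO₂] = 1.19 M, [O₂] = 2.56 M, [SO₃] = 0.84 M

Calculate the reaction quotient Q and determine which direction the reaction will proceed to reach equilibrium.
Q = 0.195, Q < K, reaction proceeds forward (toward products)

Q = ([SO₃]^2) / ([SO₂]^2 × [O₂])
  = ((0.84)^2) / ((1.19)^2·(2.56)) = 0.7056/3.6252 = 0.1946
Since Q = 0.1946 < Kc = 1.0, the reaction proceeds forward (toward products) to reach equilibrium.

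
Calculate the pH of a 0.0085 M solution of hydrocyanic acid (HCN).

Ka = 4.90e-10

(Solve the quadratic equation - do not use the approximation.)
pH = 5.69

x² + Ka×x - Ka×C = 0. Using quadratic formula: [H⁺] = 2.0406e-06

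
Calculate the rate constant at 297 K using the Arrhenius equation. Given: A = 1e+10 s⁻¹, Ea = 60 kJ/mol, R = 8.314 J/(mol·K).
2.80e-01 s⁻¹

k = A·exp(-Ea/(R·T)) = 1e+10·exp(-60000/(8.314·297)) = 1e+10·exp(-24.2988) = 1e+10·2.8001e-11 = 2.80e-01 s⁻¹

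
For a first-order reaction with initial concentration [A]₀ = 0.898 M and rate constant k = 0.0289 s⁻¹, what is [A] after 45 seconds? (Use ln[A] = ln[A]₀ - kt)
0.2446 M

ln[A] = ln[A]₀ - k·t = ln(0.898) - (0.0289)·(45) = -0.1076 - 1.3005 = -1.4081
[A] = e^(-1.4081) = 0.2446 M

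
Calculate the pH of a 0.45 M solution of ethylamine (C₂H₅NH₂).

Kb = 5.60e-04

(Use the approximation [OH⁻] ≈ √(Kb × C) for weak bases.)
pH = 12.20

[OH⁻] = √(Kb × C) = √(5.60e-04 × 0.45) = 1.5875e-02. pOH = 1.80, pH = 14 - pOH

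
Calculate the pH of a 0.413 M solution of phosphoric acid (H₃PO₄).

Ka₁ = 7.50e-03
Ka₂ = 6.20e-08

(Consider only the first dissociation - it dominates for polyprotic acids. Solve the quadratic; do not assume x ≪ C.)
pH = 1.28

x² + Ka₁·x − Ka₁·C = 0 with Ka₁ = 7.50e-03, C = 0.413.
x = (−Ka₁ + √(Ka₁² + 4·Ka₁·C))/2 = 5.2031e-02 M, so pH = 1.28.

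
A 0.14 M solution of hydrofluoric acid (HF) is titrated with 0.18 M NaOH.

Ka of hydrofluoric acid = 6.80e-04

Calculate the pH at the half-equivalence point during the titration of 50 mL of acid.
pH = pKa = 3.17

At the half-equivalence point, [HA] = [A⁻], so by Henderson–Hasselbalch pH = pKa + log(1) = pKa.
pKa = −log(6.80e-04) = 3.17.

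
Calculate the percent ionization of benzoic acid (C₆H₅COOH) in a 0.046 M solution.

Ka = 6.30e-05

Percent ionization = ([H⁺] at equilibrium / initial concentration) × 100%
Percent ionization = 3.63%

Let x = [H⁺]. Ka = x²/(C - x) ⇒ x² + (6.30e-05)x - (6.30e-05)(0.046) = 0. x = 1.6711e-03. Percent = (1.6711e-03/0.046) × 100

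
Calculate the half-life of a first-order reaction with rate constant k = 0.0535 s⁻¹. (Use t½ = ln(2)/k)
12.96 s

t½ = ln(2)/k = 0.6931/0.0535 = 12.96 s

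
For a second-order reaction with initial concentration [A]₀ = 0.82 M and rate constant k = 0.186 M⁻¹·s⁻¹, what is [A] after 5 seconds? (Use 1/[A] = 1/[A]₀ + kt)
0.4652 M

1/[A] = 1/[A]₀ + k·t = 1/0.82 + (0.186)·(5) = 1.2195 + 0.9300 = 2.1495
[A] = 1/2.1495 = 0.4652 M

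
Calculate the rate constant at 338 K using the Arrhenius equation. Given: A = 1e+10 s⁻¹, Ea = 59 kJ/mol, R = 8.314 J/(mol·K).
7.62e+00 s⁻¹

k = A·exp(-Ea/(R·T)) = 1e+10·exp(-59000/(8.314·338)) = 1e+10·exp(-20.9955) = 1e+10·7.6171e-10 = 7.62e+00 s⁻¹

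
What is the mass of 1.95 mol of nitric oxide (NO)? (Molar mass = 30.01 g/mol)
Mass = 1.95 mol × 30.01 g/mol = 58.52 g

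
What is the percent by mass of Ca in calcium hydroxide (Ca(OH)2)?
Mass of Ca in formula = 40.08 × 1 = 40.08 g/mol
Molar mass = 74.1 g/mol
% Ca = (40.08/74.1) × 100% = 54.09%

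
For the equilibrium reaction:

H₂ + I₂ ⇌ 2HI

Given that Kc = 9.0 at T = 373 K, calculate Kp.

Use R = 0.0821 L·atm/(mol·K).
K_p = 9.0000

Δn = (moles gaseous products) − (moles gaseous reactants) = 0
T = 373 K; RT = 0.0821 × 373 = 30.6233
Kp = Kc·(RT)^Δn = 9.0 × (30.6233)^0 = 9.0 × 1 = 9.0000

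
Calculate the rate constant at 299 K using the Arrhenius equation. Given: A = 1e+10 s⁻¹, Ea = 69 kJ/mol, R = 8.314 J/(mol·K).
8.82e-03 s⁻¹

k = A·exp(-Ea/(R·T)) = 1e+10·exp(-69000/(8.314·299)) = 1e+10·exp(-27.7567) = 1e+10·8.8190e-13 = 8.82e-03 s⁻¹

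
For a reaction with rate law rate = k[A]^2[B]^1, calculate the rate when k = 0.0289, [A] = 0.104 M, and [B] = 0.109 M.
3.407e-05 M/s

rate = k·[A]^2·[B]^1 = 0.0289·(0.104)^2·(0.109)^1 = 0.0289·0.010816·0.109 = 3.407e-05 M/s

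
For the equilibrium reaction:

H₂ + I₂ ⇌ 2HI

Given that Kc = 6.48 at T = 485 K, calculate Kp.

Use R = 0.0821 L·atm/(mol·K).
K_p = 6.4800

Δn = (moles gaseous products) − (moles gaseous reactants) = 0
T = 485 K; RT = 0.0821 × 485 = 39.8185
Kp = Kc·(RT)^Δn = 6.48 × (39.8185)^0 = 6.48 × 1 = 6.4800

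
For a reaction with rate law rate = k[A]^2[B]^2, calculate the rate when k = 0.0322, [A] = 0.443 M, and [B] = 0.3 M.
0.0005687 M/s

rate = k·[A]^2·[B]^2 = 0.0322·(0.443)^2·(0.3)^2 = 0.0322·0.196249·0.09 = 0.0005687 M/s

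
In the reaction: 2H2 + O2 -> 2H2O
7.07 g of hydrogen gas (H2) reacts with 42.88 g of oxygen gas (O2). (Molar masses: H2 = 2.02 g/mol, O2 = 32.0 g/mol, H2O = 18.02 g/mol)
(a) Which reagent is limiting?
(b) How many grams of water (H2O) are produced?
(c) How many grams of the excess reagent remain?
(a) O2, (b) 48.29 g, (c) 1.656 g

Moles of H2 = 7.07 g ÷ 2.02 g/mol = 3.5 mol
Moles of O2 = 42.88 g ÷ 32.0 g/mol = 1.34 mol
Moles ÷ coefficient: H2: 3.5/2 = 1.75, O2: 1.34/1 = 1.34
(a) O2 has the smaller value, so O2 is the limiting reagent.
(b) Moles of H2O = 1.34 mol O2 × (2/1) = 2.68 mol; mass = 2.68 mol × 18.02 g/mol = 48.29 g
(c) H2 consumed = 1.34 × (2/1) = 2.68 mol; remaining = 3.5 − 2.68 = 0.82 mol; mass = 0.82 mol × 2.02 g/mol = 1.656 g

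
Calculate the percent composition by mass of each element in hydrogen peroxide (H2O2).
H: 5.93%, O: 94.06%

Molar mass of H2O2 = 34.02 g/mol
% H = (2 × 1.008) / 34.02 × 100% = 2.016 / 34.02 × 100% = 5.93%
% O = (2 × 16.0) / 34.02 × 100% = 32 / 34.02 × 100% = 94.06%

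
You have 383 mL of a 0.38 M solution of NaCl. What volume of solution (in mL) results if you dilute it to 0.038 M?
Using M₁V₁ = M₂V₂:
0.38 × 383 = 0.038 × V₂
V₂ = (0.38 × 383) / 0.038 = 3830 mL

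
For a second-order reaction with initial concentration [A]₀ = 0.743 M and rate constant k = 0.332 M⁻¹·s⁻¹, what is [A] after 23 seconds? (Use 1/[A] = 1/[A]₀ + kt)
0.1113 M

1/[A] = 1/[A]₀ + k·t = 1/0.743 + (0.332)·(23) = 1.3459 + 7.6360 = 8.9819
[A] = 1/8.9819 = 0.1113 M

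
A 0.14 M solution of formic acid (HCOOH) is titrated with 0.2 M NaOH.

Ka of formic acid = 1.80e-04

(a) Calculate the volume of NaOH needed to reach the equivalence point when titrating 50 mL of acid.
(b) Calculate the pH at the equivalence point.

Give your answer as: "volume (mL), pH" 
V = 35.0 mL, pH = 8.33

(a) At equivalence: moles acid = moles base.
moles acid = 0.14 × 0.05 = 0.007 mol; V_NaOH = 0.007/0.2 = 0.035 L = 35.0 mL.
(b) At equivalence, all acid → conjugate base A⁻ at [A⁻] = 0.007/0.085 = 0.08235 M.
Kb = Kw/Ka = 1.0e-14/1.80e-04 = 5.556e-11; [OH⁻] = √(Kb·[A⁻]) = 2.139e-06; pOH = 5.67; pH = 14 − pOH = 8.33.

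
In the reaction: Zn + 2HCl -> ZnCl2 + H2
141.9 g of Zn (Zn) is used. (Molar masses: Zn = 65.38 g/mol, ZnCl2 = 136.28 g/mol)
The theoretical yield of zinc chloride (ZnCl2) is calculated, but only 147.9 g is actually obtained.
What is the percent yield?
Moles of Zn = 141.9 g ÷ 65.38 g/mol = 2.17039 mol
Mole ratio: 1 mol ZnCl2 / 1 mol Zn
Moles of ZnCl2 = 2.17039 × (1/1) = 2.17039 mol
Theoretical yield = 2.17039 mol × 136.28 g/mol = 295.78 g
Actual yield = 147.9 g
Percent yield = (147.9 / 295.78) × 100% = 50.0%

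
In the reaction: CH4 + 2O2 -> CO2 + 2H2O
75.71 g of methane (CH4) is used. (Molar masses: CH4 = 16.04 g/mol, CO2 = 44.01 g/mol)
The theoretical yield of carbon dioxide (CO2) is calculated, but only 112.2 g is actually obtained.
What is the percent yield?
Moles of CH4 = 75.71 g ÷ 16.04 g/mol = 4.72007 mol
Mole ratio: 1 mol CO2 / 1 mol CH4
Moles of CO2 = 4.72007 × (1/1) = 4.72007 mol
Theoretical yield = 4.72007 mol × 44.01 g/mol = 207.73 g
Actual yield = 112.2 g
Percent yield = (112.2 / 207.73) × 100% = 54.0%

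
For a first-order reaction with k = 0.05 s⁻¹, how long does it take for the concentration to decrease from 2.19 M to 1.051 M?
14.68 s

From ln[A] = ln[A]₀ - k·t: t = ln([A]₀/[A])/k = ln(2.19/1.051)/0.05 = ln(2.0837)/0.05 = 0.7342/0.05 = 14.68 s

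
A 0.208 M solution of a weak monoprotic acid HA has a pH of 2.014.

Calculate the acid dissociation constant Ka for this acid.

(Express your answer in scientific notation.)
K_a = 4.73e-04

[H⁺] = 10^(−pH) = 10^(−2.014) = 9.683e-03 M. For HA ⇌ H⁺ + A⁻, Ka = x²/(C − x) = (9.683e-03)²/(0.208 − 9.683e-03) = 4.73e-04.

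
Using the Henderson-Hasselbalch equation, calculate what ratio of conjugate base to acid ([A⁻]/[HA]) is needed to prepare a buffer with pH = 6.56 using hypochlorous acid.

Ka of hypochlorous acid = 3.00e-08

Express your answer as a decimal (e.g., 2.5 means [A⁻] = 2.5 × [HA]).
[A⁻]/[HA] = 0.109

pKa = −log(3.00e-08) = 7.5229. pH = pKa + log([A⁻]/[HA]). 6.56 = 7.5229 + log(ratio). log(ratio) = 6.56 − 7.5229 = -0.9629. ratio = 10^(-0.9629) = 0.109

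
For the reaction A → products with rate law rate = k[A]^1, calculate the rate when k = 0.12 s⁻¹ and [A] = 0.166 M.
0.01992 M/s

rate = k·[A]^1 = 0.12·(0.166)^1 = 0.12·0.166 = 0.01992 M/s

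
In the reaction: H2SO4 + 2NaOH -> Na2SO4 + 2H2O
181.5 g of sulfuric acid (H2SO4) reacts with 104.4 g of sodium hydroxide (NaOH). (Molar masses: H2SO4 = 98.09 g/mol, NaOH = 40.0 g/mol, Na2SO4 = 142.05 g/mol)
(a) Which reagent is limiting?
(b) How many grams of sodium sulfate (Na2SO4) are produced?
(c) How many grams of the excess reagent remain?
(a) NaOH, (b) 185.4 g, (c) 53.49 g

Moles of H2SO4 = 181.5 g ÷ 98.09 g/mol = 1.85034 mol
Moles of NaOH = 104.4 g ÷ 40.0 g/mol = 2.61 mol
Moles ÷ coefficient: H2SO4: 1.85034/1 = 1.85, NaOH: 2.61/2 = 1.305
(a) NaOH has the smaller value, so NaOH is the limiting reagent.
(b) Moles of Na2SO4 = 2.61 mol NaOH × (1/2) = 1.305 mol; mass = 1.305 mol × 142.05 g/mol = 185.4 g
(c) H2SO4 consumed = 2.61 × (1/2) = 1.305 mol; remaining = 1.85034 − 1.305 = 0.545342 mol; mass = 0.545342 mol × 98.09 g/mol = 53.49 g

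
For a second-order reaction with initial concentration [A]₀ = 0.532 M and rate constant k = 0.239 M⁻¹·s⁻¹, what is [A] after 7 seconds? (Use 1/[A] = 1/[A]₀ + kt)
0.2815 M

1/[A] = 1/[A]₀ + k·t = 1/0.532 + (0.239)·(7) = 1.8797 + 1.6730 = 3.5527
[A] = 1/3.5527 = 0.2815 M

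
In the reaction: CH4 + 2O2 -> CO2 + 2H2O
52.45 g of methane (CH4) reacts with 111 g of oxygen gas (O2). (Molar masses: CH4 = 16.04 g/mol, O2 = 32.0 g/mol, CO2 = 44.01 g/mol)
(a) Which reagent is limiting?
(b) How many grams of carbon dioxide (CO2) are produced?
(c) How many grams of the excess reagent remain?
(a) O2, (b) 76.33 g, (c) 24.63 g

Moles of CH4 = 52.45 g ÷ 16.04 g/mol = 3.26995 mol
Moles of O2 = 111 g ÷ 32.0 g/mol = 3.46875 mol
Moles ÷ coefficient: CH4: 3.26995/1 = 3.27, O2: 3.46875/2 = 1.734
(a) O2 has the smaller value, so O2 is the limiting reagent.
(b) Moles of CO2 = 3.46875 mol O2 × (1/2) = 1.73438 mol; mass = 1.73438 mol × 44.01 g/mol = 76.33 g
(c) CH4 consumed = 3.46875 × (1/2) = 1.73438 mol; remaining = 3.26995 − 1.73438 = 1.53558 mol; mass = 1.53558 mol × 16.04 g/mol = 24.63 g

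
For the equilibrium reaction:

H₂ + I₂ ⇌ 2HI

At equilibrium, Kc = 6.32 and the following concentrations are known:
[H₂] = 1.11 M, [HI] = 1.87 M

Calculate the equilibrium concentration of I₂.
[I₂] = 0.4985 M

Kc = ([HI]^2) / ([H₂] × [I₂]) = 6.32
[I₂]^1 = (product terms)/(Kc · other reactant terms) = 3.4969 / (6.32 · 1.11) = 0.49847
[I₂] = 0.4985 M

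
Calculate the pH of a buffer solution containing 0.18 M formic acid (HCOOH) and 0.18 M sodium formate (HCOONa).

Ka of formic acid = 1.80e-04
pH = 3.74

pKa = -log(1.80e-04) = 3.74. pH = pKa + log([A⁻]/[HA]) = 3.74 + log(0.18/0.18)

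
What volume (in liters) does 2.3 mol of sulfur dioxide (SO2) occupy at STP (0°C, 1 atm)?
At STP, 1 mol of gas occupies 22.4 L
Volume = 2.3 mol × 22.4 L/mol = 51.52 L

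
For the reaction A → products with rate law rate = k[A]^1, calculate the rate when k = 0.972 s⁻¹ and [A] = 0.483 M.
0.4695 M/s

rate = k·[A]^1 = 0.972·(0.483)^1 = 0.972·0.483 = 0.4695 M/s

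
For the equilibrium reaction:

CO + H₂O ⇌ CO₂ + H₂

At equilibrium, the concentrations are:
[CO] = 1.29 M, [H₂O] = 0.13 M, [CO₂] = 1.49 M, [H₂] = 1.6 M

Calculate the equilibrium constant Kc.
K_c = 14.2159

Kc = ([CO₂] × [H₂]) / ([CO] × [H₂O])
   = ((1.49)·(1.6)) / ((1.29)·(0.13))
   = 2.384 / 0.1677 = 14.2159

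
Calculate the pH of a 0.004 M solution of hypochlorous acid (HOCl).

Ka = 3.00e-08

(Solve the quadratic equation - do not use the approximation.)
pH = 4.96

x² + Ka×x - Ka×C = 0. Using quadratic formula: [H⁺] = 1.0939e-05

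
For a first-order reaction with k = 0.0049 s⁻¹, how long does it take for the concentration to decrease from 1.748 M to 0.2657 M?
384.46 s

From ln[A] = ln[A]₀ - k·t: t = ln([A]₀/[A])/k = ln(1.748/0.2657)/0.0049 = ln(6.5788)/0.0049 = 1.8839/0.0049 = 384.46 s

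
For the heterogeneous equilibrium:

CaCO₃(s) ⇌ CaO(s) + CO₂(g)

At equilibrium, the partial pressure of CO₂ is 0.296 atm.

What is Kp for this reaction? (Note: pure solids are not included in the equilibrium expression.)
K_p = 0.296

Solids (CaCO₃, CaO) have activity 1 and are excluded.
Kp = P(CO₂) = 0.296.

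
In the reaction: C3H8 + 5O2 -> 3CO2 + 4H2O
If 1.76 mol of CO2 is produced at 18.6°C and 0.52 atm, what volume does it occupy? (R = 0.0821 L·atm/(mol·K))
T = 18.6°C + 273.15 = 291.75 K
V = nRT/P = (1.76 × 0.0821 × 291.75) / 0.52
V = 81.07 L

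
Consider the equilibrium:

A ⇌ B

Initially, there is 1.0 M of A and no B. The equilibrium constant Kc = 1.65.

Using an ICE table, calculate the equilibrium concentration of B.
[B] = 0.623 M

ICE: [A] = 1.0 − x, [B] = x.
Kc = x/(1.0 − x) = 1.65 ⇒ x = 1.65·1.0/(1 + 1.65) = 1.65/2.65 = 0.6226.
[B] = x = 0.623 M.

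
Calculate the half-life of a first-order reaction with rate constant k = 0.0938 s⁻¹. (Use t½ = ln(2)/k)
7.39 s

t½ = ln(2)/k = 0.6931/0.0938 = 7.39 s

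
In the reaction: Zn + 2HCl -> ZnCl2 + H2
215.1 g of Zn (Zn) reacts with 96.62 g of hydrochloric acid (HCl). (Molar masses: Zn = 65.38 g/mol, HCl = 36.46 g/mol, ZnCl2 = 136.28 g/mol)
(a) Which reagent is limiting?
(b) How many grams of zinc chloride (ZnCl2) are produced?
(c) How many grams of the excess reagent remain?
(a) HCl, (b) 180.6 g, (c) 128.5 g

Moles of Zn = 215.1 g ÷ 65.38 g/mol = 3.29 mol
Moles of HCl = 96.62 g ÷ 36.46 g/mol = 2.65003 mol
Moles ÷ coefficient: Zn: 3.29/1 = 3.29, HCl: 2.65003/2 = 1.325
(a) HCl has the smaller value, so HCl is the limiting reagent.
(b) Moles of ZnCl2 = 2.65003 mol HCl × (1/2) = 1.32501 mol; mass = 1.32501 mol × 136.28 g/mol = 180.6 g
(c) Zn consumed = 2.65003 × (1/2) = 1.32501 mol; remaining = 3.29 − 1.32501 = 1.96498 mol; mass = 1.96498 mol × 65.38 g/mol = 128.5 g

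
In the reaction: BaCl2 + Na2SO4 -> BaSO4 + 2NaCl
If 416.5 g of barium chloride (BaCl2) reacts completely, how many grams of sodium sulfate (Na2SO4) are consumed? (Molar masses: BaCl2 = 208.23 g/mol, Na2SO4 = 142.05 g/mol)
Moles of BaCl2 = 416.5 g ÷ 208.23 g/mol = 2.00019 mol
Mole ratio: 1 mol Na2SO4 / 1 mol BaCl2
Moles of Na2SO4 = 2.00019 × (1/1) = 2.00019 mol
Mass of Na2SO4 = 2.00019 mol × 142.05 g/mol = 284.1 g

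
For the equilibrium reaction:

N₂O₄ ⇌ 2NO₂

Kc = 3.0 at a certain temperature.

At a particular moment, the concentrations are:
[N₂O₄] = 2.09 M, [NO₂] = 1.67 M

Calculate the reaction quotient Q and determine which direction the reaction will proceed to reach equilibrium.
Q = 1.334, Q < K, reaction proceeds forward (toward products)

Q = ([NO₂]^2) / ([N₂O₄])
  = ((1.67)^2) / ((2.09)) = 2.7889/2.09 = 1.334
Since Q = 1.334 < Kc = 3.0, the reaction proceeds forward (toward products) to reach equilibrium.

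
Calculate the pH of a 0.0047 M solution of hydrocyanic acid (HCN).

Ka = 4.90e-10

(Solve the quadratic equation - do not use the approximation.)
pH = 5.82

x² + Ka×x - Ka×C = 0. Using quadratic formula: [H⁺] = 1.5173e-06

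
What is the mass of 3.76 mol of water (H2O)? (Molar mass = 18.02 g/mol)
Mass = 3.76 mol × 18.02 g/mol = 67.76 g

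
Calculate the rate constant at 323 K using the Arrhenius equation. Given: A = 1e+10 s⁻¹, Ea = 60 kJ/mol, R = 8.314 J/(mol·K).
1.98e+00 s⁻¹

k = A·exp(-Ea/(R·T)) = 1e+10·exp(-60000/(8.314·323)) = 1e+10·exp(-22.3429) = 1e+10·1.9798e-10 = 1.98e+00 s⁻¹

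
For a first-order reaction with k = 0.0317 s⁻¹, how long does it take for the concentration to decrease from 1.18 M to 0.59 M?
21.87 s

From ln[A] = ln[A]₀ - k·t: t = ln([A]₀/[A])/k = ln(1.18/0.59)/0.0317 = ln(2.0000)/0.0317 = 0.6931/0.0317 = 21.87 s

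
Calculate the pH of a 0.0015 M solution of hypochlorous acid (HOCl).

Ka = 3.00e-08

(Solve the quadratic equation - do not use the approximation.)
pH = 5.17

x² + Ka×x - Ka×C = 0. Using quadratic formula: [H⁺] = 6.6932e-06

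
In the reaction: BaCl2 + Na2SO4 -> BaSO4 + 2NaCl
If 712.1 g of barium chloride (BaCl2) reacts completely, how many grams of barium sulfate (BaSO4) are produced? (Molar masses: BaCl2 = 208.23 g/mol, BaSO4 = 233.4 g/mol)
Moles of BaCl2 = 712.1 g ÷ 208.23 g/mol = 3.41978 mol
Mole ratio: 1 mol BaSO4 / 1 mol BaCl2
Moles of BaSO4 = 3.41978 × (1/1) = 3.41978 mol
Mass of BaSO4 = 3.41978 mol × 233.4 g/mol = 798.2 g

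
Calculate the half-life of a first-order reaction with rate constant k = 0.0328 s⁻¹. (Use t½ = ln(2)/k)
21.13 s

t½ = ln(2)/k = 0.6931/0.0328 = 21.13 s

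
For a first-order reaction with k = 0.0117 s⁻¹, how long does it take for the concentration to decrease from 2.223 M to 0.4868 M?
129.81 s

From ln[A] = ln[A]₀ - k·t: t = ln([A]₀/[A])/k = ln(2.223/0.4868)/0.0117 = ln(4.5666)/0.0117 = 1.5188/0.0117 = 129.81 s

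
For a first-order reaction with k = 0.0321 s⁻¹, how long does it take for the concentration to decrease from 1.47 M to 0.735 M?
21.59 s

From ln[A] = ln[A]₀ - k·t: t = ln([A]₀/[A])/k = ln(1.47/0.735)/0.0321 = ln(2.0000)/0.0321 = 0.6931/0.0321 = 21.59 s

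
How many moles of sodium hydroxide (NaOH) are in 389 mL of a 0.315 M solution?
Moles = Molarity × Volume (L)
Moles = 0.315 M × 0.389 L = 0.1225 mol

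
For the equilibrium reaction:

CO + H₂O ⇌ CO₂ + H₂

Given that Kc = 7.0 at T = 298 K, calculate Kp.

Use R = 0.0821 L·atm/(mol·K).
K_p = 7.0000

Δn = (moles gaseous products) − (moles gaseous reactants) = 0
T = 298 K; RT = 0.0821 × 298 = 24.4658
Kp = Kc·(RT)^Δn = 7.0 × (24.4658)^0 = 7.0 × 1 = 7.0000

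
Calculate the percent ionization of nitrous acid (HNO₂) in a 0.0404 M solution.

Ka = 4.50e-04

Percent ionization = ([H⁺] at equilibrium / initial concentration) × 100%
Percent ionization = 10%

Let x = [H⁺]. Ka = x²/(C - x) ⇒ x² + (4.50e-04)x - (4.50e-04)(0.0404) = 0. x = 4.0447e-03. Percent = (4.0447e-03/0.0404) × 100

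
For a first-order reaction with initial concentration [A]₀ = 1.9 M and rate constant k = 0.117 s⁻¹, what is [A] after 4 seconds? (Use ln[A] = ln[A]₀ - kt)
1.1899 M

ln[A] = ln[A]₀ - k·t = ln(1.9) - (0.117)·(4) = 0.6419 - 0.4680 = 0.1739
[A] = e^(0.1739) = 1.1899 M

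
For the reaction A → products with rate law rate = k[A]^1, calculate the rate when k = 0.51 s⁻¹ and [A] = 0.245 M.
0.125 M/s

rate = k·[A]^1 = 0.51·(0.245)^1 = 0.51·0.245 = 0.125 M/s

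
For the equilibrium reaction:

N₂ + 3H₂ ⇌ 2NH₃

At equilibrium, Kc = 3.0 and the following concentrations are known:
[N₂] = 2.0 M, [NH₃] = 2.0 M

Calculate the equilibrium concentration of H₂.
[H₂] = 0.8736 M

Kc = ([NH₃]^2) / ([N₂] × [H₂]^3) = 3.0
[H₂]^3 = (product terms)/(Kc · other reactant terms) = 4 / (3.0 · 2) = 0.66667
[H₂] = (0.66667)^(1/3) = 0.8736 M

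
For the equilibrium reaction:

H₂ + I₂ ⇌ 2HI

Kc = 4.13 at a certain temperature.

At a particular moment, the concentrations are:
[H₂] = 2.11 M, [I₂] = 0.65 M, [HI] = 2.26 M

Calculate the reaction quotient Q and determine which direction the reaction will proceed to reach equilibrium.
Q = 3.724, Q < K, reaction proceeds forward (toward products)

Q = ([HI]^2) / ([H₂] × [I₂])
  = ((2.26)^2) / ((2.11)·(0.65)) = 5.1076/1.3715 = 3.724
Since Q = 3.724 < Kc = 4.13, the reaction proceeds forward (toward products) to reach equilibrium.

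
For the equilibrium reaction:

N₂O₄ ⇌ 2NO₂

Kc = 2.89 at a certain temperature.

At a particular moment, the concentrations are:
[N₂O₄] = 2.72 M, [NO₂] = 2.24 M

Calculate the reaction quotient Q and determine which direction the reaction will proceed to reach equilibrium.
Q = 1.845, Q < K, reaction proceeds forward (toward products)

Q = ([NO₂]^2) / ([N₂O₄])
  = ((2.24)^2) / ((2.72)) = 5.0176/2.72 = 1.845
Since Q = 1.845 < Kc = 2.89, the reaction proceeds forward (toward products) to reach equilibrium.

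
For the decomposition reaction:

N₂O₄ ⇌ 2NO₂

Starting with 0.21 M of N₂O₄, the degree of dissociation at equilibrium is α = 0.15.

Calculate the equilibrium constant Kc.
K_c = 0.0222

x = α·[A]₀ = 0.15 × 0.21 = 0.0315 M dissociated.
At eq: [N₂O₄] = 0.21 − 0.0315 = 0.1785 M; [NO₂] = 2x = 0.063 M.
Kc = [NO₂]²/[N₂O₄] = (0.063)²/0.1785 = 0.02224.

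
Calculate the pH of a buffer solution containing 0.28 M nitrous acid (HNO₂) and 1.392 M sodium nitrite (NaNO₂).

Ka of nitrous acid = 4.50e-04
pH = 4.04

pKa = -log(4.50e-04) = 3.35. pH = pKa + log([A⁻]/[HA]) = 3.35 + log(1.392/0.28)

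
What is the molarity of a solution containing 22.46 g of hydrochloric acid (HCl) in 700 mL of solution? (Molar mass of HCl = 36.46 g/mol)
Moles of HCl = 22.46 g ÷ 36.46 g/mol = 0.616018 mol
Volume = 700 mL = 0.7 L
Molarity = 0.616018 mol ÷ 0.7 L = 0.88 M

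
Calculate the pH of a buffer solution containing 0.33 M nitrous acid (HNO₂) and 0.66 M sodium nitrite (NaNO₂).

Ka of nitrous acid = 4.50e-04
pH = 3.65

pKa = -log(4.50e-04) = 3.35. pH = pKa + log([A⁻]/[HA]) = 3.35 + log(0.66/0.33)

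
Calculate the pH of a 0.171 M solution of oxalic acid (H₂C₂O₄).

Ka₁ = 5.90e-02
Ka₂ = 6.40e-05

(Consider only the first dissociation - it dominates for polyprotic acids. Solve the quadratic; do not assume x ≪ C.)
pH = 1.12

x² + Ka₁·x − Ka₁·C = 0 with Ka₁ = 5.90e-02, C = 0.171.
x = (−Ka₁ + √(Ka₁² + 4·Ka₁·C))/2 = 7.5186e-02 M, so pH = 1.12.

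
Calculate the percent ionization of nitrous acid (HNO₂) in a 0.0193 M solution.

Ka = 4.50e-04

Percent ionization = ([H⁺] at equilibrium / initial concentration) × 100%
Percent ionization = 14.1%

Let x = [H⁺]. Ka = x²/(C - x) ⇒ x² + (4.50e-04)x - (4.50e-04)(0.0193) = 0. x = 2.7306e-03. Percent = (2.7306e-03/0.0193) × 100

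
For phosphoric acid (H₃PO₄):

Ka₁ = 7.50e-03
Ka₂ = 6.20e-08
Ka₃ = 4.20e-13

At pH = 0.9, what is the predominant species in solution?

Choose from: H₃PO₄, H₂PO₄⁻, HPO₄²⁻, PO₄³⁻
H₃PO₄

pKa1 = 2.12, pKa2 = 7.21, pKa3 = 12.38. Each pKa is the crossover between adjacent species; pH = 0.9 lies in the region where H₃PO₄ predominates.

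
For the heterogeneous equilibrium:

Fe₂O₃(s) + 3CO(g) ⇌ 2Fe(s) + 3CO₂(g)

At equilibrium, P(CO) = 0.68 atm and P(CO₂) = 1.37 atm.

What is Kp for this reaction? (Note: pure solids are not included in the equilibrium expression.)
K_p = 8.178

Solids (Fe₂O₃, Fe) are excluded.
Kp = P(CO₂)³/P(CO)³ = (1.37)³/(0.68)³ = 2.571/0.3144 = 8.178.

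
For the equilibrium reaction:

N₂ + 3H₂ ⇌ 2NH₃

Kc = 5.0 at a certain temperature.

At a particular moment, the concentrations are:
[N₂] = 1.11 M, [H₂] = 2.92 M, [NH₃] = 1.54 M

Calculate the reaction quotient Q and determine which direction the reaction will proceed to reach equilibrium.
Q = 0.086, Q < K, reaction proceeds forward (toward products)

Q = ([NH₃]^2) / ([N₂] × [H₂]^3)
  = ((1.54)^2) / ((1.11)·(2.92)^3) = 2.3716/27.636 = 0.08582
Since Q = 0.08582 < Kc = 5.0, the reaction proceeds forward (toward products) to reach equilibrium.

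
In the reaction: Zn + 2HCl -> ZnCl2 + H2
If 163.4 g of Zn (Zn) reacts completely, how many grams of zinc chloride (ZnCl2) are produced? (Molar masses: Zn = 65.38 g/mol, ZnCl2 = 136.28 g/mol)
Moles of Zn = 163.4 g ÷ 65.38 g/mol = 2.49924 mol
Mole ratio: 1 mol ZnCl2 / 1 mol Zn
Moles of ZnCl2 = 2.49924 × (1/1) = 2.49924 mol
Mass of ZnCl2 = 2.49924 mol × 136.28 g/mol = 340.6 g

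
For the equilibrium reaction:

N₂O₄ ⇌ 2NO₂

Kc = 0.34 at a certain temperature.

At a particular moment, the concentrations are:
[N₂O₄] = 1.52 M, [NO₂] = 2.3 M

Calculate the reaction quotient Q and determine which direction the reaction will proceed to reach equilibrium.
Q = 3.480, Q > K, reaction proceeds reverse (toward reactants)

Q = ([NO₂]^2) / ([N₂O₄])
  = ((2.3)^2) / ((1.52)) = 5.29/1.52 = 3.48
Since Q = 3.48 > Kc = 0.34, the reaction proceeds reverse (toward reactants) to reach equilibrium.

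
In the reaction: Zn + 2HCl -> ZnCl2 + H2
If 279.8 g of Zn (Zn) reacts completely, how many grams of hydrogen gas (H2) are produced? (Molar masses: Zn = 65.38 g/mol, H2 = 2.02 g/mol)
Moles of Zn = 279.8 g ÷ 65.38 g/mol = 4.2796 mol
Mole ratio: 1 mol H2 / 1 mol Zn
Moles of H2 = 4.2796 × (1/1) = 4.2796 mol
Mass of H2 = 4.2796 mol × 2.02 g/mol = 8.645 g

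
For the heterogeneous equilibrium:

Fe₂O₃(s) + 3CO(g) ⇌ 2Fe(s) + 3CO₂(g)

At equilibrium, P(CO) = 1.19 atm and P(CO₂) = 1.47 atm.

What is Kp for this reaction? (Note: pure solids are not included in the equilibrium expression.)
K_p = 1.885

Solids (Fe₂O₃, Fe) are excluded.
Kp = P(CO₂)³/P(CO)³ = (1.47)³/(1.19)³ = 3.177/1.685 = 1.885.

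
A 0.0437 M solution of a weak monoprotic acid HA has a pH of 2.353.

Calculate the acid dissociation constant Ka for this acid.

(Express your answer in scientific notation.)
K_a = 5.01e-04

[H⁺] = 10^(−pH) = 10^(−2.353) = 4.436e-03 M. For HA ⇌ H⁺ + A⁻, Ka = x²/(C − x) = (4.436e-03)²/(0.0437 − 4.436e-03) = 5.01e-04.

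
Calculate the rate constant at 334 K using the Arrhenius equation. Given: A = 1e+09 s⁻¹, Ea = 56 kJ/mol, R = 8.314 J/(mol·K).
1.74e+00 s⁻¹

k = A·exp(-Ea/(R·T)) = 1e+09·exp(-56000/(8.314·334)) = 1e+09·exp(-20.1665) = 1e+09·1.7449e-09 = 1.74e+00 s⁻¹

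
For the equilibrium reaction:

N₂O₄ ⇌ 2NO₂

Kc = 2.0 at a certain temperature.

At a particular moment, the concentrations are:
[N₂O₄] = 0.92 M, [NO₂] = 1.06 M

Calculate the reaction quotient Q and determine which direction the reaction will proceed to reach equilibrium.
Q = 1.221, Q < K, reaction proceeds forward (toward products)

Q = ([NO₂]^2) / ([N₂O₄])
  = ((1.06)^2) / ((0.92)) = 1.1236/0.92 = 1.221
Since Q = 1.221 < Kc = 2.0, the reaction proceeds forward (toward products) to reach equilibrium.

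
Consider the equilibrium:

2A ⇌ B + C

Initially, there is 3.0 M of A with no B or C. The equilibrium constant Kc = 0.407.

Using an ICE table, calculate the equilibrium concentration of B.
[B] = 0.841 M

ICE: [A] = 3.0 − 2x, [B] = [C] = x.
Kc = x²/(3.0 − 2x)² = 0.407 ⇒ √Kc = x/(3.0 − 2x).
x = √0.407·3.0/(1 + 2√0.407) = 0.63797·3.0/2.2759 = 0.84093.
[B] = x = 0.841 M.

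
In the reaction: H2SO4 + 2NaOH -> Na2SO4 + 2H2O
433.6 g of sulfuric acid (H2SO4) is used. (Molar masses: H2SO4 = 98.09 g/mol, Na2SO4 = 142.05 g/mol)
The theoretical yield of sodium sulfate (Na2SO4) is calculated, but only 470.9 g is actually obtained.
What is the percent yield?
Moles of H2SO4 = 433.6 g ÷ 98.09 g/mol = 4.42043 mol
Mole ratio: 1 mol Na2SO4 / 1 mol H2SO4
Moles of Na2SO4 = 4.42043 × (1/1) = 4.42043 mol
Theoretical yield = 4.42043 mol × 142.05 g/mol = 627.92 g
Actual yield = 470.9 g
Percent yield = (470.9 / 627.92) × 100% = 75.0%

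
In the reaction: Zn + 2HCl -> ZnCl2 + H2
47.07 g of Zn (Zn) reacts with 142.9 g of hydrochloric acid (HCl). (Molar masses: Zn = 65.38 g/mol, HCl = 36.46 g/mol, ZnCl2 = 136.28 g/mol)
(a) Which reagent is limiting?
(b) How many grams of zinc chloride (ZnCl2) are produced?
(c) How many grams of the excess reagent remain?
(a) Zn, (b) 98.11 g, (c) 90.4 g

Moles of Zn = 47.07 g ÷ 65.38 g/mol = 0.719945 mol
Moles of HCl = 142.9 g ÷ 36.46 g/mol = 3.91936 mol
Moles ÷ coefficient: Zn: 0.719945/1 = 0.7199, HCl: 3.91936/2 = 1.96
(a) Zn has the smaller value, so Zn is the limiting reagent.
(b) Moles of ZnCl2 = 0.719945 mol Zn × (1/1) = 0.719945 mol; mass = 0.719945 mol × 136.28 g/mol = 98.11 g
(c) HCl consumed = 0.719945 × (2/1) = 1.43989 mol; remaining = 3.91936 − 1.43989 = 2.47947 mol; mass = 2.47947 mol × 36.46 g/mol = 90.4 g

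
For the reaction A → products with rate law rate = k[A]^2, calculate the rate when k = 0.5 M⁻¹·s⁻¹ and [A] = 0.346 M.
0.05986 M/s

rate = k·[A]^2 = 0.5·(0.346)^2 = 0.5·0.119716 = 0.05986 M/s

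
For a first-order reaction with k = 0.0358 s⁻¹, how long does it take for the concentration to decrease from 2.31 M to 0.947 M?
24.91 s

From ln[A] = ln[A]₀ - k·t: t = ln([A]₀/[A])/k = ln(2.31/0.947)/0.0358 = ln(2.4393)/0.0358 = 0.8917/0.0358 = 24.91 s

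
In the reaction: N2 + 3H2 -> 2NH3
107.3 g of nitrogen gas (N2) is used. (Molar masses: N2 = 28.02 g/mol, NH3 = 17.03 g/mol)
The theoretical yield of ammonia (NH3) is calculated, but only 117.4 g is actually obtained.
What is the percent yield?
Moles of N2 = 107.3 g ÷ 28.02 g/mol = 3.82941 mol
Mole ratio: 2 mol NH3 / 1 mol N2
Moles of NH3 = 3.82941 × (2/1) = 7.65882 mol
Theoretical yield = 7.65882 mol × 17.03 g/mol = 130.43 g
Actual yield = 117.4 g
Percent yield = (117.4 / 130.43) × 100% = 90.0%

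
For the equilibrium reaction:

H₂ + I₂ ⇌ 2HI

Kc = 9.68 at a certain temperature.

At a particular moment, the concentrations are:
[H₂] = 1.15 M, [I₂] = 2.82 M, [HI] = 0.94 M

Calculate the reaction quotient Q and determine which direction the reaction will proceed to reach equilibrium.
Q = 0.272, Q < K, reaction proceeds forward (toward products)

Q = ([HI]^2) / ([H₂] × [I₂])
  = ((0.94)^2) / ((1.15)·(2.82)) = 0.8836/3.243 = 0.2725
Since Q = 0.2725 < Kc = 9.68, the reaction proceeds forward (toward products) to reach equilibrium.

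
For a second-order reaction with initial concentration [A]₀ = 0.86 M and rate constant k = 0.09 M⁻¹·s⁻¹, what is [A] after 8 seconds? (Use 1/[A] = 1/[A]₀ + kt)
0.5311 M

1/[A] = 1/[A]₀ + k·t = 1/0.86 + (0.09)·(8) = 1.1628 + 0.7200 = 1.8828
[A] = 1/1.8828 = 0.5311 M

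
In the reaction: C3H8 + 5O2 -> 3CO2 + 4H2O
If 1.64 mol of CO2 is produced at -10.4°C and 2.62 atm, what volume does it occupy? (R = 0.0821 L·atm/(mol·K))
T = -10.4°C + 273.15 = 262.75 K
V = nRT/P = (1.64 × 0.0821 × 262.75) / 2.62
V = 13.50 L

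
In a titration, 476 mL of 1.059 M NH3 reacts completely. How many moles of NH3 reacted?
Moles = Molarity × Volume (L)
Moles = 1.059 M × 0.476 L = 0.5041 mol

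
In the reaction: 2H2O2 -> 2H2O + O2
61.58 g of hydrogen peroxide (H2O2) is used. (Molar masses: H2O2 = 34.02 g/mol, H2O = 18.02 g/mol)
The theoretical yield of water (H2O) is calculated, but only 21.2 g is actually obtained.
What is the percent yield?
Moles of H2O2 = 61.58 g ÷ 34.02 g/mol = 1.81011 mol
Mole ratio: 2 mol H2O / 2 mol H2O2
Moles of H2O = 1.81011 × (2/2) = 1.81011 mol
Theoretical yield = 1.81011 mol × 18.02 g/mol = 32.618 g
Actual yield = 21.2 g
Percent yield = (21.2 / 32.618) × 100% = 65.0%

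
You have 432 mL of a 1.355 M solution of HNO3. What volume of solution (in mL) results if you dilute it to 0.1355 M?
Using M₁V₁ = M₂V₂:
1.355 × 432 = 0.1355 × V₂
V₂ = (1.355 × 432) / 0.1355 = 4320 mL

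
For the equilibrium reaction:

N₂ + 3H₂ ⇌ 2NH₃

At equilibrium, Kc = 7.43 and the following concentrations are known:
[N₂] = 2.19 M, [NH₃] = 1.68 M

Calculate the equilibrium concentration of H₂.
[H₂] = 0.5577 M

Kc = ([NH₃]^2) / ([N₂] × [H₂]^3) = 7.43
[H₂]^3 = (product terms)/(Kc · other reactant terms) = 2.8224 / (7.43 · 2.19) = 0.17345
[H₂] = (0.17345)^(1/3) = 0.5577 M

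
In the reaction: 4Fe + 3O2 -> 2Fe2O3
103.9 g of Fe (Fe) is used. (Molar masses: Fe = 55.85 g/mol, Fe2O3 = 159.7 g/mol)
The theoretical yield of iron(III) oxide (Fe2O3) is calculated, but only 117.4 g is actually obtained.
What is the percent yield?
Moles of Fe = 103.9 g ÷ 55.85 g/mol = 1.86034 mol
Mole ratio: 2 mol Fe2O3 / 4 mol Fe
Moles of Fe2O3 = 1.86034 × (2/4) = 0.93017 mol
Theoretical yield = 0.93017 mol × 159.7 g/mol = 148.55 g
Actual yield = 117.4 g
Percent yield = (117.4 / 148.55) × 100% = 79.0%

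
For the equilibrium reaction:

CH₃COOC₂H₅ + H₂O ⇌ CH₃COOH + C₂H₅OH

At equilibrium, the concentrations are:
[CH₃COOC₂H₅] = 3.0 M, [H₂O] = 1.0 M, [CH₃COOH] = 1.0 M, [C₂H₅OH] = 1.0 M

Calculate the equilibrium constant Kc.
K_c = 0.3333

Kc = ([CH₃COOH] × [C₂H₅OH]) / ([CH₃COOC₂H₅] × [H₂O])
   = ((1.0)·(1.0)) / ((3.0)·(1.0))
   = 1 / 3 = 0.3333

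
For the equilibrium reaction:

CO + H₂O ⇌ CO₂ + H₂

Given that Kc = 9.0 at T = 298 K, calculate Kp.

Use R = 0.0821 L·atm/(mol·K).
K_p = 9.0000

Δn = (moles gaseous products) − (moles gaseous reactants) = 0
T = 298 K; RT = 0.0821 × 298 = 24.4658
Kp = Kc·(RT)^Δn = 9.0 × (24.4658)^0 = 9.0 × 1 = 9.0000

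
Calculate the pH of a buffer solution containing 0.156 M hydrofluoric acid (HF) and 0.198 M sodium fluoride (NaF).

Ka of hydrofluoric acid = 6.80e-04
pH = 3.27

pKa = -log(6.80e-04) = 3.17. pH = pKa + log([A⁻]/[HA]) = 3.17 + log(0.198/0.156)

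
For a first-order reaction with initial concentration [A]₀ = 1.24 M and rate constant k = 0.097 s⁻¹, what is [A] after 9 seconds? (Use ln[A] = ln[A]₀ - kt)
0.5179 M

ln[A] = ln[A]₀ - k·t = ln(1.24) - (0.097)·(9) = 0.2151 - 0.8730 = -0.6579
[A] = e^(-0.6579) = 0.5179 M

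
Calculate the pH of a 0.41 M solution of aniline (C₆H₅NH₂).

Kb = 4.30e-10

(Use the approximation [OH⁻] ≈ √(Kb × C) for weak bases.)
pH = 9.12

[OH⁻] = √(Kb × C) = √(4.30e-10 × 0.41) = 1.3278e-05. pOH = 4.88, pH = 14 - pOH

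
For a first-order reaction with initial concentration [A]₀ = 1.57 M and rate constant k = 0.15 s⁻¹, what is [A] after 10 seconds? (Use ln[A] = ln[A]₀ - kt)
0.3503 M

ln[A] = ln[A]₀ - k·t = ln(1.57) - (0.15)·(10) = 0.4511 - 1.5000 = -1.0489
[A] = e^(-1.0489) = 0.3503 M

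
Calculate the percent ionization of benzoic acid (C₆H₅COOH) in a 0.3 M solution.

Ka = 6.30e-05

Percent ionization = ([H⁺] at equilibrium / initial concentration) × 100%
Percent ionization = 1.44%

Let x = [H⁺]. Ka = x²/(C - x) ⇒ x² + (6.30e-05)x - (6.30e-05)(0.3) = 0. x = 4.3160e-03. Percent = (4.3160e-03/0.3) × 100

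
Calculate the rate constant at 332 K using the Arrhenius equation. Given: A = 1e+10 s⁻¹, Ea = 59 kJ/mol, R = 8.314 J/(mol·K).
5.21e+00 s⁻¹

k = A·exp(-Ea/(R·T)) = 1e+10·exp(-59000/(8.314·332)) = 1e+10·exp(-21.3749) = 1e+10·5.2120e-10 = 5.21e+00 s⁻¹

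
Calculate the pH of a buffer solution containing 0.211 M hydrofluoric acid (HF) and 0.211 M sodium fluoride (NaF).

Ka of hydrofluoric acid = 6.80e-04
pH = 3.17

pKa = -log(6.80e-04) = 3.17. pH = pKa + log([A⁻]/[HA]) = 3.17 + log(0.211/0.211)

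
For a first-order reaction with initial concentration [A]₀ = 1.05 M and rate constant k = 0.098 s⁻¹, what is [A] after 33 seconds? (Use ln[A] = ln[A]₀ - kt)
0.0414 M

ln[A] = ln[A]₀ - k·t = ln(1.05) - (0.098)·(33) = 0.0488 - 3.2340 = -3.1852
[A] = e^(-3.1852) = 0.0414 M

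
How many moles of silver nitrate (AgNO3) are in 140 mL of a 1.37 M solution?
Moles = Molarity × Volume (L)
Moles = 1.37 M × 0.14 L = 0.1918 mol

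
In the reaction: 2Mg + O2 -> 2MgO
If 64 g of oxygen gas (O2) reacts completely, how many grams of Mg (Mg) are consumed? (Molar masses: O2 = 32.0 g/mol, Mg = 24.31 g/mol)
Moles of O2 = 64 g ÷ 32.0 g/mol = 2 mol
Mole ratio: 2 mol Mg / 1 mol O2
Moles of Mg = 2 × (2/1) = 4 mol
Mass of Mg = 4 mol × 24.31 g/mol = 97.24 g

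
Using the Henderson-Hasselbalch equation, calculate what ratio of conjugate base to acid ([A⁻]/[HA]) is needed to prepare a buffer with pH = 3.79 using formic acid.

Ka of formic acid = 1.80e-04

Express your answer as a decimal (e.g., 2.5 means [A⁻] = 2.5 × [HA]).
[A⁻]/[HA] = 1.110

pKa = −log(1.80e-04) = 3.7447. pH = pKa + log([A⁻]/[HA]). 3.79 = 3.7447 + log(ratio). log(ratio) = 3.79 − 3.7447 = 0.0453. ratio = 10^(0.0453) = 1.110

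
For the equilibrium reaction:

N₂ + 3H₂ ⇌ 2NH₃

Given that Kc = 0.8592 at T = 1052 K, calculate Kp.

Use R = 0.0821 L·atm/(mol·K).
K_p = 1.15e-04

Δn = (moles gaseous products) − (moles gaseous reactants) = -2
T = 1052 K; RT = 0.0821 × 1052 = 86.3692
Kp = Kc·(RT)^Δn = 0.8592 × (86.3692)^-2 = 0.8592 × 0.000134055 = 1.15e-04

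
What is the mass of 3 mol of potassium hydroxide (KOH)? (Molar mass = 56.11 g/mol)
Mass = 3 mol × 56.11 g/mol = 168.3 g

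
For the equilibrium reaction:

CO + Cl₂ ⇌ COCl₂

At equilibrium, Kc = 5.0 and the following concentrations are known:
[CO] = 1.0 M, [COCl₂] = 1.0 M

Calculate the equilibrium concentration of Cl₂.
[Cl₂] = 0.2000 M

Kc = ([COCl₂]) / ([CO] × [Cl₂]) = 5.0
[Cl₂]^1 = (product terms)/(Kc · other reactant terms) = 1 / (5.0 · 1) = 0.2
[Cl₂] = 0.2000 M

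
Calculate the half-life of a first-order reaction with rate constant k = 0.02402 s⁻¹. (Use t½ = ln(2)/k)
28.86 s

t½ = ln(2)/k = 0.6931/0.02402 = 28.86 s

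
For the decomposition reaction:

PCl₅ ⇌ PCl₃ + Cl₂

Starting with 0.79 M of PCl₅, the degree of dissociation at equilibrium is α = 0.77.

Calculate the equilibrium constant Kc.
K_c = 2.0365

x = α·[A]₀ = 0.77 × 0.79 = 0.6083 M dissociated.
At eq: [PCl₅] = 0.79 − 0.6083 = 0.1817 M; [PCl₃] = [Cl₂] = x = 0.6083 M.
Kc = [PCl₃][Cl₂]/[PCl₅] = (0.6083)²/0.1817 = 2.036.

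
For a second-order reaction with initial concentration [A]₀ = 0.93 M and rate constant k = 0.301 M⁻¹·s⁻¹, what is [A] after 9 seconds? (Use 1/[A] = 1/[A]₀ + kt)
0.2643 M

1/[A] = 1/[A]₀ + k·t = 1/0.93 + (0.301)·(9) = 1.0753 + 2.7090 = 3.7843
[A] = 1/3.7843 = 0.2643 M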